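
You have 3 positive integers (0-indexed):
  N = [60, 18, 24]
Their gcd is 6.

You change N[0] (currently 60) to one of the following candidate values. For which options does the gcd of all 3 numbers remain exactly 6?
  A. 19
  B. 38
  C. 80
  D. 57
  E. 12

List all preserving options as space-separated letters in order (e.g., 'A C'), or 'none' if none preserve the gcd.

Answer: E

Derivation:
Old gcd = 6; gcd of others (without N[0]) = 6
New gcd for candidate v: gcd(6, v). Preserves old gcd iff gcd(6, v) = 6.
  Option A: v=19, gcd(6,19)=1 -> changes
  Option B: v=38, gcd(6,38)=2 -> changes
  Option C: v=80, gcd(6,80)=2 -> changes
  Option D: v=57, gcd(6,57)=3 -> changes
  Option E: v=12, gcd(6,12)=6 -> preserves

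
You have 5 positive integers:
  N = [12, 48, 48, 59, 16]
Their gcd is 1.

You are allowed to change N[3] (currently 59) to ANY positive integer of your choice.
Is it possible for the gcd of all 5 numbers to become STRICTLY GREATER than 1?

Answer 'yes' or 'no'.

Answer: yes

Derivation:
Current gcd = 1
gcd of all OTHER numbers (without N[3]=59): gcd([12, 48, 48, 16]) = 4
The new gcd after any change is gcd(4, new_value).
This can be at most 4.
Since 4 > old gcd 1, the gcd CAN increase (e.g., set N[3] = 4).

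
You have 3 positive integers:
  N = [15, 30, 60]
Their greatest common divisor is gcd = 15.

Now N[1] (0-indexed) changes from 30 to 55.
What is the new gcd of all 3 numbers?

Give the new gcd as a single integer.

Numbers: [15, 30, 60], gcd = 15
Change: index 1, 30 -> 55
gcd of the OTHER numbers (without index 1): gcd([15, 60]) = 15
New gcd = gcd(g_others, new_val) = gcd(15, 55) = 5

Answer: 5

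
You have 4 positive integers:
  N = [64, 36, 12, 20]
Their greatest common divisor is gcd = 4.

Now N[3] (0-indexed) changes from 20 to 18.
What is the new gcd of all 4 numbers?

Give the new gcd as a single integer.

Answer: 2

Derivation:
Numbers: [64, 36, 12, 20], gcd = 4
Change: index 3, 20 -> 18
gcd of the OTHER numbers (without index 3): gcd([64, 36, 12]) = 4
New gcd = gcd(g_others, new_val) = gcd(4, 18) = 2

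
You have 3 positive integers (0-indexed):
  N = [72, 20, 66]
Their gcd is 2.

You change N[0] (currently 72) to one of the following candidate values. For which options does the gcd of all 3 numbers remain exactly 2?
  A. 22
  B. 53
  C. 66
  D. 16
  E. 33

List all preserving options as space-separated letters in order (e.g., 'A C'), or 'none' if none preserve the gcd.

Answer: A C D

Derivation:
Old gcd = 2; gcd of others (without N[0]) = 2
New gcd for candidate v: gcd(2, v). Preserves old gcd iff gcd(2, v) = 2.
  Option A: v=22, gcd(2,22)=2 -> preserves
  Option B: v=53, gcd(2,53)=1 -> changes
  Option C: v=66, gcd(2,66)=2 -> preserves
  Option D: v=16, gcd(2,16)=2 -> preserves
  Option E: v=33, gcd(2,33)=1 -> changes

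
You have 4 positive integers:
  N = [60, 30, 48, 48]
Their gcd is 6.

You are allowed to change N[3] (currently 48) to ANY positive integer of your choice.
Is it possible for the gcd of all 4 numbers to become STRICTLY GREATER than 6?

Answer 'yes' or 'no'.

Answer: no

Derivation:
Current gcd = 6
gcd of all OTHER numbers (without N[3]=48): gcd([60, 30, 48]) = 6
The new gcd after any change is gcd(6, new_value).
This can be at most 6.
Since 6 = old gcd 6, the gcd can only stay the same or decrease.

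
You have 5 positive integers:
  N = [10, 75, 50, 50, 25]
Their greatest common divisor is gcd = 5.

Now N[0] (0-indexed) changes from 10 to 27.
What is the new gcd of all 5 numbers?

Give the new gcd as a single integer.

Answer: 1

Derivation:
Numbers: [10, 75, 50, 50, 25], gcd = 5
Change: index 0, 10 -> 27
gcd of the OTHER numbers (without index 0): gcd([75, 50, 50, 25]) = 25
New gcd = gcd(g_others, new_val) = gcd(25, 27) = 1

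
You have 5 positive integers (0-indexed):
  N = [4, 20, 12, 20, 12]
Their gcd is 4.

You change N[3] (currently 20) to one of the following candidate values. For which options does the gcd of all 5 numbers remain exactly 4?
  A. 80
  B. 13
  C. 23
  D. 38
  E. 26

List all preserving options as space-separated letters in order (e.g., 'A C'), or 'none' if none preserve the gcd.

Old gcd = 4; gcd of others (without N[3]) = 4
New gcd for candidate v: gcd(4, v). Preserves old gcd iff gcd(4, v) = 4.
  Option A: v=80, gcd(4,80)=4 -> preserves
  Option B: v=13, gcd(4,13)=1 -> changes
  Option C: v=23, gcd(4,23)=1 -> changes
  Option D: v=38, gcd(4,38)=2 -> changes
  Option E: v=26, gcd(4,26)=2 -> changes

Answer: A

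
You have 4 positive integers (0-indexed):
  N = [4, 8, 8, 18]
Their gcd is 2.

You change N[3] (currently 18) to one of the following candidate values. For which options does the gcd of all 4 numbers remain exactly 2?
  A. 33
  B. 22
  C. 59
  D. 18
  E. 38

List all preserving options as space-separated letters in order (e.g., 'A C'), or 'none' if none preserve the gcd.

Answer: B D E

Derivation:
Old gcd = 2; gcd of others (without N[3]) = 4
New gcd for candidate v: gcd(4, v). Preserves old gcd iff gcd(4, v) = 2.
  Option A: v=33, gcd(4,33)=1 -> changes
  Option B: v=22, gcd(4,22)=2 -> preserves
  Option C: v=59, gcd(4,59)=1 -> changes
  Option D: v=18, gcd(4,18)=2 -> preserves
  Option E: v=38, gcd(4,38)=2 -> preserves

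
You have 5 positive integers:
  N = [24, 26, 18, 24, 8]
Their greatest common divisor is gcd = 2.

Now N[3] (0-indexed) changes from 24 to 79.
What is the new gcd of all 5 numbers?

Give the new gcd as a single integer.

Answer: 1

Derivation:
Numbers: [24, 26, 18, 24, 8], gcd = 2
Change: index 3, 24 -> 79
gcd of the OTHER numbers (without index 3): gcd([24, 26, 18, 8]) = 2
New gcd = gcd(g_others, new_val) = gcd(2, 79) = 1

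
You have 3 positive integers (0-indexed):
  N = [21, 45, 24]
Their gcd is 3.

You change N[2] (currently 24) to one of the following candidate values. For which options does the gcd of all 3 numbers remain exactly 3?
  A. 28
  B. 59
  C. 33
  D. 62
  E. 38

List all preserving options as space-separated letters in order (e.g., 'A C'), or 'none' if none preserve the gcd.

Answer: C

Derivation:
Old gcd = 3; gcd of others (without N[2]) = 3
New gcd for candidate v: gcd(3, v). Preserves old gcd iff gcd(3, v) = 3.
  Option A: v=28, gcd(3,28)=1 -> changes
  Option B: v=59, gcd(3,59)=1 -> changes
  Option C: v=33, gcd(3,33)=3 -> preserves
  Option D: v=62, gcd(3,62)=1 -> changes
  Option E: v=38, gcd(3,38)=1 -> changes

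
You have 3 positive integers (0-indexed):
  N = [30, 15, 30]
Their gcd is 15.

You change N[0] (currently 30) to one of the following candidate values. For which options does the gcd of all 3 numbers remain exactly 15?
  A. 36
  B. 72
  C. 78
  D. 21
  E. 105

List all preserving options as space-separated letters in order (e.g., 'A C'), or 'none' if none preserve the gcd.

Old gcd = 15; gcd of others (without N[0]) = 15
New gcd for candidate v: gcd(15, v). Preserves old gcd iff gcd(15, v) = 15.
  Option A: v=36, gcd(15,36)=3 -> changes
  Option B: v=72, gcd(15,72)=3 -> changes
  Option C: v=78, gcd(15,78)=3 -> changes
  Option D: v=21, gcd(15,21)=3 -> changes
  Option E: v=105, gcd(15,105)=15 -> preserves

Answer: E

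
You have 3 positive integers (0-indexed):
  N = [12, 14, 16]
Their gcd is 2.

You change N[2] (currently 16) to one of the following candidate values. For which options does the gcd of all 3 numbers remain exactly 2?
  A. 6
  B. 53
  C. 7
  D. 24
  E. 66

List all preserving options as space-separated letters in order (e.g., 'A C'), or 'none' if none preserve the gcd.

Answer: A D E

Derivation:
Old gcd = 2; gcd of others (without N[2]) = 2
New gcd for candidate v: gcd(2, v). Preserves old gcd iff gcd(2, v) = 2.
  Option A: v=6, gcd(2,6)=2 -> preserves
  Option B: v=53, gcd(2,53)=1 -> changes
  Option C: v=7, gcd(2,7)=1 -> changes
  Option D: v=24, gcd(2,24)=2 -> preserves
  Option E: v=66, gcd(2,66)=2 -> preserves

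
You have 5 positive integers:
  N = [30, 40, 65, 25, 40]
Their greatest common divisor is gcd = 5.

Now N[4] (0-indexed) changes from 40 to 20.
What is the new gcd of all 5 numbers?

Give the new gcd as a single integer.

Numbers: [30, 40, 65, 25, 40], gcd = 5
Change: index 4, 40 -> 20
gcd of the OTHER numbers (without index 4): gcd([30, 40, 65, 25]) = 5
New gcd = gcd(g_others, new_val) = gcd(5, 20) = 5

Answer: 5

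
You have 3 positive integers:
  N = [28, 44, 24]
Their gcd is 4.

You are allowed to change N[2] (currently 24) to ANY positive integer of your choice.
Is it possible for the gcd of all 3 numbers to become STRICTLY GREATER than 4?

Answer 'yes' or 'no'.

Current gcd = 4
gcd of all OTHER numbers (without N[2]=24): gcd([28, 44]) = 4
The new gcd after any change is gcd(4, new_value).
This can be at most 4.
Since 4 = old gcd 4, the gcd can only stay the same or decrease.

Answer: no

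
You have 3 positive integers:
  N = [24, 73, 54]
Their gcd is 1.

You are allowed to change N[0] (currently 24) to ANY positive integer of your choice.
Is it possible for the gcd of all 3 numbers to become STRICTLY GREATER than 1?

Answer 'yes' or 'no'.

Current gcd = 1
gcd of all OTHER numbers (without N[0]=24): gcd([73, 54]) = 1
The new gcd after any change is gcd(1, new_value).
This can be at most 1.
Since 1 = old gcd 1, the gcd can only stay the same or decrease.

Answer: no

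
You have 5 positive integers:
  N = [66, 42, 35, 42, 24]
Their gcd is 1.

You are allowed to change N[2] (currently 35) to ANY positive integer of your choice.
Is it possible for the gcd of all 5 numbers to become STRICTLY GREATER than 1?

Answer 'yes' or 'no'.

Answer: yes

Derivation:
Current gcd = 1
gcd of all OTHER numbers (without N[2]=35): gcd([66, 42, 42, 24]) = 6
The new gcd after any change is gcd(6, new_value).
This can be at most 6.
Since 6 > old gcd 1, the gcd CAN increase (e.g., set N[2] = 6).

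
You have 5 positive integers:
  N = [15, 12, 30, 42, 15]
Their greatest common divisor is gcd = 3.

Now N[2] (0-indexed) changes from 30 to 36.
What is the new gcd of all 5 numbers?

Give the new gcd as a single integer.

Answer: 3

Derivation:
Numbers: [15, 12, 30, 42, 15], gcd = 3
Change: index 2, 30 -> 36
gcd of the OTHER numbers (without index 2): gcd([15, 12, 42, 15]) = 3
New gcd = gcd(g_others, new_val) = gcd(3, 36) = 3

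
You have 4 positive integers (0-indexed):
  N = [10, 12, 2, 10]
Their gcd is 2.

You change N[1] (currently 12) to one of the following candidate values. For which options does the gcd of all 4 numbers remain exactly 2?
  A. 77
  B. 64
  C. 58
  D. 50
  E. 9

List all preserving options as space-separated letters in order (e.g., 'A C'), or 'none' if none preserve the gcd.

Answer: B C D

Derivation:
Old gcd = 2; gcd of others (without N[1]) = 2
New gcd for candidate v: gcd(2, v). Preserves old gcd iff gcd(2, v) = 2.
  Option A: v=77, gcd(2,77)=1 -> changes
  Option B: v=64, gcd(2,64)=2 -> preserves
  Option C: v=58, gcd(2,58)=2 -> preserves
  Option D: v=50, gcd(2,50)=2 -> preserves
  Option E: v=9, gcd(2,9)=1 -> changes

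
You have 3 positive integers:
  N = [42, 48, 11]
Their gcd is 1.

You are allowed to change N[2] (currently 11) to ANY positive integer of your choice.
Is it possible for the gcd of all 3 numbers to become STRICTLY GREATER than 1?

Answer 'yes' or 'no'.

Current gcd = 1
gcd of all OTHER numbers (without N[2]=11): gcd([42, 48]) = 6
The new gcd after any change is gcd(6, new_value).
This can be at most 6.
Since 6 > old gcd 1, the gcd CAN increase (e.g., set N[2] = 6).

Answer: yes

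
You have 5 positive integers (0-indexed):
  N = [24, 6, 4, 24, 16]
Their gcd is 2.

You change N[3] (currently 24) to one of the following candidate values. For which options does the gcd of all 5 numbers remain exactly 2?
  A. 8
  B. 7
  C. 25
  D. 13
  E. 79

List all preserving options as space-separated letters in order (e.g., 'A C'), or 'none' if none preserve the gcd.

Old gcd = 2; gcd of others (without N[3]) = 2
New gcd for candidate v: gcd(2, v). Preserves old gcd iff gcd(2, v) = 2.
  Option A: v=8, gcd(2,8)=2 -> preserves
  Option B: v=7, gcd(2,7)=1 -> changes
  Option C: v=25, gcd(2,25)=1 -> changes
  Option D: v=13, gcd(2,13)=1 -> changes
  Option E: v=79, gcd(2,79)=1 -> changes

Answer: A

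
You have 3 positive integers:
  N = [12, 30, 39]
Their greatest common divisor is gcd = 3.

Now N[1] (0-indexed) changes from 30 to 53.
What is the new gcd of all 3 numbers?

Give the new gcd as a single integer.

Numbers: [12, 30, 39], gcd = 3
Change: index 1, 30 -> 53
gcd of the OTHER numbers (without index 1): gcd([12, 39]) = 3
New gcd = gcd(g_others, new_val) = gcd(3, 53) = 1

Answer: 1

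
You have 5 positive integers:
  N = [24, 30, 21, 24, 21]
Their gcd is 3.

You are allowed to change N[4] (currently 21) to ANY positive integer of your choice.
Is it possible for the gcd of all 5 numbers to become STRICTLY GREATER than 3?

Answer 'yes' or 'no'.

Answer: no

Derivation:
Current gcd = 3
gcd of all OTHER numbers (without N[4]=21): gcd([24, 30, 21, 24]) = 3
The new gcd after any change is gcd(3, new_value).
This can be at most 3.
Since 3 = old gcd 3, the gcd can only stay the same or decrease.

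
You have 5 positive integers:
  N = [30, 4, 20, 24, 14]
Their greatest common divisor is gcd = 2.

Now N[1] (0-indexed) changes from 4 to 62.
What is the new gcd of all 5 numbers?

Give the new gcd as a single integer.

Numbers: [30, 4, 20, 24, 14], gcd = 2
Change: index 1, 4 -> 62
gcd of the OTHER numbers (without index 1): gcd([30, 20, 24, 14]) = 2
New gcd = gcd(g_others, new_val) = gcd(2, 62) = 2

Answer: 2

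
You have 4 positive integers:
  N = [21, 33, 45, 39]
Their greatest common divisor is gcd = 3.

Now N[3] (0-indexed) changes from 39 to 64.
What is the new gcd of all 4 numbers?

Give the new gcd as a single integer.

Answer: 1

Derivation:
Numbers: [21, 33, 45, 39], gcd = 3
Change: index 3, 39 -> 64
gcd of the OTHER numbers (without index 3): gcd([21, 33, 45]) = 3
New gcd = gcd(g_others, new_val) = gcd(3, 64) = 1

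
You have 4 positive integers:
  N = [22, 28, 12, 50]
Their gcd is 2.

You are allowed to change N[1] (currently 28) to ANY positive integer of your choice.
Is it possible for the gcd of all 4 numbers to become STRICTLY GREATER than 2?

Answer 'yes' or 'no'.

Answer: no

Derivation:
Current gcd = 2
gcd of all OTHER numbers (without N[1]=28): gcd([22, 12, 50]) = 2
The new gcd after any change is gcd(2, new_value).
This can be at most 2.
Since 2 = old gcd 2, the gcd can only stay the same or decrease.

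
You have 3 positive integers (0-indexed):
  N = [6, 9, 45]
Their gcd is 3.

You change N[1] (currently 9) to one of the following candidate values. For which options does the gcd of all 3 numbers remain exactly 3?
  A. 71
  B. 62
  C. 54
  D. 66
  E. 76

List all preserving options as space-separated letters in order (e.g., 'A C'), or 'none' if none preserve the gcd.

Old gcd = 3; gcd of others (without N[1]) = 3
New gcd for candidate v: gcd(3, v). Preserves old gcd iff gcd(3, v) = 3.
  Option A: v=71, gcd(3,71)=1 -> changes
  Option B: v=62, gcd(3,62)=1 -> changes
  Option C: v=54, gcd(3,54)=3 -> preserves
  Option D: v=66, gcd(3,66)=3 -> preserves
  Option E: v=76, gcd(3,76)=1 -> changes

Answer: C D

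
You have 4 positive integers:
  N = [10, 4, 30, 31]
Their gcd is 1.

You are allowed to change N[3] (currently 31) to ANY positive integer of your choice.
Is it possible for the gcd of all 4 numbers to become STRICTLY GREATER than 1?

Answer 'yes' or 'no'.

Answer: yes

Derivation:
Current gcd = 1
gcd of all OTHER numbers (without N[3]=31): gcd([10, 4, 30]) = 2
The new gcd after any change is gcd(2, new_value).
This can be at most 2.
Since 2 > old gcd 1, the gcd CAN increase (e.g., set N[3] = 2).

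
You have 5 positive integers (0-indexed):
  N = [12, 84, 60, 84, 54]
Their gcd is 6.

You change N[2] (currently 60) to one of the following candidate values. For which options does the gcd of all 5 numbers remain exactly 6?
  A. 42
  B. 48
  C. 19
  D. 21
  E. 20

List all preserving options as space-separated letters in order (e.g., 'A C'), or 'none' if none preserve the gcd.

Answer: A B

Derivation:
Old gcd = 6; gcd of others (without N[2]) = 6
New gcd for candidate v: gcd(6, v). Preserves old gcd iff gcd(6, v) = 6.
  Option A: v=42, gcd(6,42)=6 -> preserves
  Option B: v=48, gcd(6,48)=6 -> preserves
  Option C: v=19, gcd(6,19)=1 -> changes
  Option D: v=21, gcd(6,21)=3 -> changes
  Option E: v=20, gcd(6,20)=2 -> changes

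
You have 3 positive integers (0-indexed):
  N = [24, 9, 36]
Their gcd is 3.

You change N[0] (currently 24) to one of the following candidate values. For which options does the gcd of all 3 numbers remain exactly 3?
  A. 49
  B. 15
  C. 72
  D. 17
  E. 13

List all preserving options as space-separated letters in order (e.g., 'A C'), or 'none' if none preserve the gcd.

Answer: B

Derivation:
Old gcd = 3; gcd of others (without N[0]) = 9
New gcd for candidate v: gcd(9, v). Preserves old gcd iff gcd(9, v) = 3.
  Option A: v=49, gcd(9,49)=1 -> changes
  Option B: v=15, gcd(9,15)=3 -> preserves
  Option C: v=72, gcd(9,72)=9 -> changes
  Option D: v=17, gcd(9,17)=1 -> changes
  Option E: v=13, gcd(9,13)=1 -> changes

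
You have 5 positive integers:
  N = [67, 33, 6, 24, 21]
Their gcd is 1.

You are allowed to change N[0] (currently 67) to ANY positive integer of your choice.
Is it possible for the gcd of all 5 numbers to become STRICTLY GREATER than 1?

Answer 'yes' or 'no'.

Answer: yes

Derivation:
Current gcd = 1
gcd of all OTHER numbers (without N[0]=67): gcd([33, 6, 24, 21]) = 3
The new gcd after any change is gcd(3, new_value).
This can be at most 3.
Since 3 > old gcd 1, the gcd CAN increase (e.g., set N[0] = 3).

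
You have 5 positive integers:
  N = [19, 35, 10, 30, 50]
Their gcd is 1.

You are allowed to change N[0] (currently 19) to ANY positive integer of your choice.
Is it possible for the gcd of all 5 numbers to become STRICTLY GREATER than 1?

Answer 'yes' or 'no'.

Answer: yes

Derivation:
Current gcd = 1
gcd of all OTHER numbers (without N[0]=19): gcd([35, 10, 30, 50]) = 5
The new gcd after any change is gcd(5, new_value).
This can be at most 5.
Since 5 > old gcd 1, the gcd CAN increase (e.g., set N[0] = 5).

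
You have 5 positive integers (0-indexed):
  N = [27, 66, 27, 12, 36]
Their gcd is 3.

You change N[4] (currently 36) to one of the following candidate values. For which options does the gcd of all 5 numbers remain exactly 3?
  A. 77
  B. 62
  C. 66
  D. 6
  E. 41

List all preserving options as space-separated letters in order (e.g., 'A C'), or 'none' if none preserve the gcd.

Answer: C D

Derivation:
Old gcd = 3; gcd of others (without N[4]) = 3
New gcd for candidate v: gcd(3, v). Preserves old gcd iff gcd(3, v) = 3.
  Option A: v=77, gcd(3,77)=1 -> changes
  Option B: v=62, gcd(3,62)=1 -> changes
  Option C: v=66, gcd(3,66)=3 -> preserves
  Option D: v=6, gcd(3,6)=3 -> preserves
  Option E: v=41, gcd(3,41)=1 -> changes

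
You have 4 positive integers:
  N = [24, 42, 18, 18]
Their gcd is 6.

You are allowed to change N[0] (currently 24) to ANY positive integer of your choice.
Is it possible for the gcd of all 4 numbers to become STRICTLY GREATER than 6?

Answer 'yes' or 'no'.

Current gcd = 6
gcd of all OTHER numbers (without N[0]=24): gcd([42, 18, 18]) = 6
The new gcd after any change is gcd(6, new_value).
This can be at most 6.
Since 6 = old gcd 6, the gcd can only stay the same or decrease.

Answer: no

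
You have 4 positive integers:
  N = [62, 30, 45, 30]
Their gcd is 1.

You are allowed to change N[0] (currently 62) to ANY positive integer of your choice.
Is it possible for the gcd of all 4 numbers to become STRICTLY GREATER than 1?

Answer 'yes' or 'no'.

Current gcd = 1
gcd of all OTHER numbers (without N[0]=62): gcd([30, 45, 30]) = 15
The new gcd after any change is gcd(15, new_value).
This can be at most 15.
Since 15 > old gcd 1, the gcd CAN increase (e.g., set N[0] = 15).

Answer: yes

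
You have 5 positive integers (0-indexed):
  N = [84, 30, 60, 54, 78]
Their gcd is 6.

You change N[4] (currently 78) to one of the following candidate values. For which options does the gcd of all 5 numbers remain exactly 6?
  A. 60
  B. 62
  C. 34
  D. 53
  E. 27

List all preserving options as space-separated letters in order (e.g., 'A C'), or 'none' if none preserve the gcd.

Old gcd = 6; gcd of others (without N[4]) = 6
New gcd for candidate v: gcd(6, v). Preserves old gcd iff gcd(6, v) = 6.
  Option A: v=60, gcd(6,60)=6 -> preserves
  Option B: v=62, gcd(6,62)=2 -> changes
  Option C: v=34, gcd(6,34)=2 -> changes
  Option D: v=53, gcd(6,53)=1 -> changes
  Option E: v=27, gcd(6,27)=3 -> changes

Answer: A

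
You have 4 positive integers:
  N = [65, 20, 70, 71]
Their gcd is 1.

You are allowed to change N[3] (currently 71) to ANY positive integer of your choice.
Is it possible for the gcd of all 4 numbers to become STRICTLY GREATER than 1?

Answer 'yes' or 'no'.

Current gcd = 1
gcd of all OTHER numbers (without N[3]=71): gcd([65, 20, 70]) = 5
The new gcd after any change is gcd(5, new_value).
This can be at most 5.
Since 5 > old gcd 1, the gcd CAN increase (e.g., set N[3] = 5).

Answer: yes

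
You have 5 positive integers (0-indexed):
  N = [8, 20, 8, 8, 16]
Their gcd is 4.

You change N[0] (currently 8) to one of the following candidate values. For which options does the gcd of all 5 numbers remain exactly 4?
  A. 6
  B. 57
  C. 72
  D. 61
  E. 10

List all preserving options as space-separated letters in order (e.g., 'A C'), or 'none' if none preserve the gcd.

Answer: C

Derivation:
Old gcd = 4; gcd of others (without N[0]) = 4
New gcd for candidate v: gcd(4, v). Preserves old gcd iff gcd(4, v) = 4.
  Option A: v=6, gcd(4,6)=2 -> changes
  Option B: v=57, gcd(4,57)=1 -> changes
  Option C: v=72, gcd(4,72)=4 -> preserves
  Option D: v=61, gcd(4,61)=1 -> changes
  Option E: v=10, gcd(4,10)=2 -> changes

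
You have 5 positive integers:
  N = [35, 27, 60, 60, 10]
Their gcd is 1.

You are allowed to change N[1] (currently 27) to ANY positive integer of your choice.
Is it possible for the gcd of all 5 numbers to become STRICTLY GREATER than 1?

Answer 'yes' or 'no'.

Answer: yes

Derivation:
Current gcd = 1
gcd of all OTHER numbers (without N[1]=27): gcd([35, 60, 60, 10]) = 5
The new gcd after any change is gcd(5, new_value).
This can be at most 5.
Since 5 > old gcd 1, the gcd CAN increase (e.g., set N[1] = 5).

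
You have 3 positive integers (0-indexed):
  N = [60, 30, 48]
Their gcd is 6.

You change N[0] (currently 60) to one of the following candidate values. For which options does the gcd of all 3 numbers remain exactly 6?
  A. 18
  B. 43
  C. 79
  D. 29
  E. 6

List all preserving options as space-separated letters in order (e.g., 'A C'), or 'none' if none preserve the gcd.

Old gcd = 6; gcd of others (without N[0]) = 6
New gcd for candidate v: gcd(6, v). Preserves old gcd iff gcd(6, v) = 6.
  Option A: v=18, gcd(6,18)=6 -> preserves
  Option B: v=43, gcd(6,43)=1 -> changes
  Option C: v=79, gcd(6,79)=1 -> changes
  Option D: v=29, gcd(6,29)=1 -> changes
  Option E: v=6, gcd(6,6)=6 -> preserves

Answer: A E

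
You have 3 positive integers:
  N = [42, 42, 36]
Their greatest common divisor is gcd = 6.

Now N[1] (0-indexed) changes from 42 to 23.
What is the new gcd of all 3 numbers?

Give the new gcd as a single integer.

Numbers: [42, 42, 36], gcd = 6
Change: index 1, 42 -> 23
gcd of the OTHER numbers (without index 1): gcd([42, 36]) = 6
New gcd = gcd(g_others, new_val) = gcd(6, 23) = 1

Answer: 1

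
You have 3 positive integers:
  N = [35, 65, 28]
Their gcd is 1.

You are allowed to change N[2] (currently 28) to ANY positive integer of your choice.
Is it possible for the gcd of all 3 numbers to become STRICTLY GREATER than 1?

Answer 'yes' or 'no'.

Current gcd = 1
gcd of all OTHER numbers (without N[2]=28): gcd([35, 65]) = 5
The new gcd after any change is gcd(5, new_value).
This can be at most 5.
Since 5 > old gcd 1, the gcd CAN increase (e.g., set N[2] = 5).

Answer: yes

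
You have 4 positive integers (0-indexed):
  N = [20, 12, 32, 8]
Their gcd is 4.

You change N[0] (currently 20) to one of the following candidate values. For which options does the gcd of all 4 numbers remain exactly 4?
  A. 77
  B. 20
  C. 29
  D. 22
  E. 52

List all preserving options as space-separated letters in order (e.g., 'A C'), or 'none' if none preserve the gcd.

Answer: B E

Derivation:
Old gcd = 4; gcd of others (without N[0]) = 4
New gcd for candidate v: gcd(4, v). Preserves old gcd iff gcd(4, v) = 4.
  Option A: v=77, gcd(4,77)=1 -> changes
  Option B: v=20, gcd(4,20)=4 -> preserves
  Option C: v=29, gcd(4,29)=1 -> changes
  Option D: v=22, gcd(4,22)=2 -> changes
  Option E: v=52, gcd(4,52)=4 -> preserves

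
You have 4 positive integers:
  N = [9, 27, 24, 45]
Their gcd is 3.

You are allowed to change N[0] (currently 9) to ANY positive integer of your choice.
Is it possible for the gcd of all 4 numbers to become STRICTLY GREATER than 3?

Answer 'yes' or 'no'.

Current gcd = 3
gcd of all OTHER numbers (without N[0]=9): gcd([27, 24, 45]) = 3
The new gcd after any change is gcd(3, new_value).
This can be at most 3.
Since 3 = old gcd 3, the gcd can only stay the same or decrease.

Answer: no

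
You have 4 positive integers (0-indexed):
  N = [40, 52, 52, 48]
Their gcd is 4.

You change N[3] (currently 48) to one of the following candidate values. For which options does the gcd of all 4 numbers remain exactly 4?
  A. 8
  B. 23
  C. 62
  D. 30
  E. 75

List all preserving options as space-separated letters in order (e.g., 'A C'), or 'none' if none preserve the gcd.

Answer: A

Derivation:
Old gcd = 4; gcd of others (without N[3]) = 4
New gcd for candidate v: gcd(4, v). Preserves old gcd iff gcd(4, v) = 4.
  Option A: v=8, gcd(4,8)=4 -> preserves
  Option B: v=23, gcd(4,23)=1 -> changes
  Option C: v=62, gcd(4,62)=2 -> changes
  Option D: v=30, gcd(4,30)=2 -> changes
  Option E: v=75, gcd(4,75)=1 -> changes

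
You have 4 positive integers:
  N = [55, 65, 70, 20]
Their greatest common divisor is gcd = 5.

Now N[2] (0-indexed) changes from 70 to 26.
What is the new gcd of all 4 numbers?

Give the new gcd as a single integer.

Numbers: [55, 65, 70, 20], gcd = 5
Change: index 2, 70 -> 26
gcd of the OTHER numbers (without index 2): gcd([55, 65, 20]) = 5
New gcd = gcd(g_others, new_val) = gcd(5, 26) = 1

Answer: 1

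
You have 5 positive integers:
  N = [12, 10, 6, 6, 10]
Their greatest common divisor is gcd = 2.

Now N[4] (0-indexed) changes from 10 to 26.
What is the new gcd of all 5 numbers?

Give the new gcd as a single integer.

Answer: 2

Derivation:
Numbers: [12, 10, 6, 6, 10], gcd = 2
Change: index 4, 10 -> 26
gcd of the OTHER numbers (without index 4): gcd([12, 10, 6, 6]) = 2
New gcd = gcd(g_others, new_val) = gcd(2, 26) = 2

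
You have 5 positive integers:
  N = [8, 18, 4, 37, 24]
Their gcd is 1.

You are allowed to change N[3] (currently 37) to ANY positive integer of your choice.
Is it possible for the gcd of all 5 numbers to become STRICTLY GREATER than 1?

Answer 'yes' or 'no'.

Current gcd = 1
gcd of all OTHER numbers (without N[3]=37): gcd([8, 18, 4, 24]) = 2
The new gcd after any change is gcd(2, new_value).
This can be at most 2.
Since 2 > old gcd 1, the gcd CAN increase (e.g., set N[3] = 2).

Answer: yes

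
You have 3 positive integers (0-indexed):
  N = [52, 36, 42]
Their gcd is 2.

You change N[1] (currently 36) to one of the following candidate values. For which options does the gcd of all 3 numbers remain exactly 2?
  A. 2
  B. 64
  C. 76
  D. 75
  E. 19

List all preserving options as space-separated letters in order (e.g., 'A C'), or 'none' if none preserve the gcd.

Old gcd = 2; gcd of others (without N[1]) = 2
New gcd for candidate v: gcd(2, v). Preserves old gcd iff gcd(2, v) = 2.
  Option A: v=2, gcd(2,2)=2 -> preserves
  Option B: v=64, gcd(2,64)=2 -> preserves
  Option C: v=76, gcd(2,76)=2 -> preserves
  Option D: v=75, gcd(2,75)=1 -> changes
  Option E: v=19, gcd(2,19)=1 -> changes

Answer: A B C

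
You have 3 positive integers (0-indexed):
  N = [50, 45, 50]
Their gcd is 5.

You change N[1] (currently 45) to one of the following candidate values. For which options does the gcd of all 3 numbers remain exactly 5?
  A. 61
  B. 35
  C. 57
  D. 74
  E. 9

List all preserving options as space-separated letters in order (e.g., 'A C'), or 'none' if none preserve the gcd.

Answer: B

Derivation:
Old gcd = 5; gcd of others (without N[1]) = 50
New gcd for candidate v: gcd(50, v). Preserves old gcd iff gcd(50, v) = 5.
  Option A: v=61, gcd(50,61)=1 -> changes
  Option B: v=35, gcd(50,35)=5 -> preserves
  Option C: v=57, gcd(50,57)=1 -> changes
  Option D: v=74, gcd(50,74)=2 -> changes
  Option E: v=9, gcd(50,9)=1 -> changes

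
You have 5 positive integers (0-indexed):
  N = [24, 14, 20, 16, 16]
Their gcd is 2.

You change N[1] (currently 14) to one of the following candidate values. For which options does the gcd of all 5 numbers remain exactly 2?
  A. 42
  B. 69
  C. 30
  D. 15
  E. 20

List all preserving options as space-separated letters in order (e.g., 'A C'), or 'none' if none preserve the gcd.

Answer: A C

Derivation:
Old gcd = 2; gcd of others (without N[1]) = 4
New gcd for candidate v: gcd(4, v). Preserves old gcd iff gcd(4, v) = 2.
  Option A: v=42, gcd(4,42)=2 -> preserves
  Option B: v=69, gcd(4,69)=1 -> changes
  Option C: v=30, gcd(4,30)=2 -> preserves
  Option D: v=15, gcd(4,15)=1 -> changes
  Option E: v=20, gcd(4,20)=4 -> changes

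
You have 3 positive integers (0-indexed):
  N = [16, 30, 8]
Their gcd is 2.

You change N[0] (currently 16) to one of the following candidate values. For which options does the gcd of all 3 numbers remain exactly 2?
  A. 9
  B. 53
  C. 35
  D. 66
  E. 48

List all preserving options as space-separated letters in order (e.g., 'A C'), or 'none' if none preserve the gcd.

Old gcd = 2; gcd of others (without N[0]) = 2
New gcd for candidate v: gcd(2, v). Preserves old gcd iff gcd(2, v) = 2.
  Option A: v=9, gcd(2,9)=1 -> changes
  Option B: v=53, gcd(2,53)=1 -> changes
  Option C: v=35, gcd(2,35)=1 -> changes
  Option D: v=66, gcd(2,66)=2 -> preserves
  Option E: v=48, gcd(2,48)=2 -> preserves

Answer: D E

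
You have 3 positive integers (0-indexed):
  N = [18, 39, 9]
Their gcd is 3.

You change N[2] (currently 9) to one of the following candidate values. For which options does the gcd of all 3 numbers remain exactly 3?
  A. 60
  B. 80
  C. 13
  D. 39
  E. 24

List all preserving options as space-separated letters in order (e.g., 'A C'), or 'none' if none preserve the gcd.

Answer: A D E

Derivation:
Old gcd = 3; gcd of others (without N[2]) = 3
New gcd for candidate v: gcd(3, v). Preserves old gcd iff gcd(3, v) = 3.
  Option A: v=60, gcd(3,60)=3 -> preserves
  Option B: v=80, gcd(3,80)=1 -> changes
  Option C: v=13, gcd(3,13)=1 -> changes
  Option D: v=39, gcd(3,39)=3 -> preserves
  Option E: v=24, gcd(3,24)=3 -> preserves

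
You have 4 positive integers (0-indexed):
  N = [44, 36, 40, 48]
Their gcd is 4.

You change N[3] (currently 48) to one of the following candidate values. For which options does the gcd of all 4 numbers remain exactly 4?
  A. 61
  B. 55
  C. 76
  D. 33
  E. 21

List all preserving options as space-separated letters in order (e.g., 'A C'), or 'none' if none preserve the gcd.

Answer: C

Derivation:
Old gcd = 4; gcd of others (without N[3]) = 4
New gcd for candidate v: gcd(4, v). Preserves old gcd iff gcd(4, v) = 4.
  Option A: v=61, gcd(4,61)=1 -> changes
  Option B: v=55, gcd(4,55)=1 -> changes
  Option C: v=76, gcd(4,76)=4 -> preserves
  Option D: v=33, gcd(4,33)=1 -> changes
  Option E: v=21, gcd(4,21)=1 -> changes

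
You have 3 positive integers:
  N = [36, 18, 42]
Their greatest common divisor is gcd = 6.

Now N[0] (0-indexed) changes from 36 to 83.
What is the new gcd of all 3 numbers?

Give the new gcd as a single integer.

Answer: 1

Derivation:
Numbers: [36, 18, 42], gcd = 6
Change: index 0, 36 -> 83
gcd of the OTHER numbers (without index 0): gcd([18, 42]) = 6
New gcd = gcd(g_others, new_val) = gcd(6, 83) = 1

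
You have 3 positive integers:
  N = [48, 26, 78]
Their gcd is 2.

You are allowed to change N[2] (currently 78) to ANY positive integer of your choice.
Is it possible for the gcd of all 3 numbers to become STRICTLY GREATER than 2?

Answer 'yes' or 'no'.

Answer: no

Derivation:
Current gcd = 2
gcd of all OTHER numbers (without N[2]=78): gcd([48, 26]) = 2
The new gcd after any change is gcd(2, new_value).
This can be at most 2.
Since 2 = old gcd 2, the gcd can only stay the same or decrease.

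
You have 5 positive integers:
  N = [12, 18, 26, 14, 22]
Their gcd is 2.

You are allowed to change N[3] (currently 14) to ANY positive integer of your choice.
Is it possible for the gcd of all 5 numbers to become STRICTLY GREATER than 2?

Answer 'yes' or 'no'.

Answer: no

Derivation:
Current gcd = 2
gcd of all OTHER numbers (without N[3]=14): gcd([12, 18, 26, 22]) = 2
The new gcd after any change is gcd(2, new_value).
This can be at most 2.
Since 2 = old gcd 2, the gcd can only stay the same or decrease.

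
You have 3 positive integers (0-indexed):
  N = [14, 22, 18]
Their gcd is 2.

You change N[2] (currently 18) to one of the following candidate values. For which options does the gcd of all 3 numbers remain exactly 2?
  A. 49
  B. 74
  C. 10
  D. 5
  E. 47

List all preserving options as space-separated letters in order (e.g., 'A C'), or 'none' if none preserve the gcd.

Answer: B C

Derivation:
Old gcd = 2; gcd of others (without N[2]) = 2
New gcd for candidate v: gcd(2, v). Preserves old gcd iff gcd(2, v) = 2.
  Option A: v=49, gcd(2,49)=1 -> changes
  Option B: v=74, gcd(2,74)=2 -> preserves
  Option C: v=10, gcd(2,10)=2 -> preserves
  Option D: v=5, gcd(2,5)=1 -> changes
  Option E: v=47, gcd(2,47)=1 -> changes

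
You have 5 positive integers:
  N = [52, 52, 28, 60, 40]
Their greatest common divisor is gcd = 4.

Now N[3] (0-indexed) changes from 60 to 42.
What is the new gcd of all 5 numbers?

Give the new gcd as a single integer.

Numbers: [52, 52, 28, 60, 40], gcd = 4
Change: index 3, 60 -> 42
gcd of the OTHER numbers (without index 3): gcd([52, 52, 28, 40]) = 4
New gcd = gcd(g_others, new_val) = gcd(4, 42) = 2

Answer: 2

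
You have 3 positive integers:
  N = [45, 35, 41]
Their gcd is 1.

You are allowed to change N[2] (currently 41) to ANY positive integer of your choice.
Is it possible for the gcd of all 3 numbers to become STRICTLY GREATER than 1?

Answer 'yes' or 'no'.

Current gcd = 1
gcd of all OTHER numbers (without N[2]=41): gcd([45, 35]) = 5
The new gcd after any change is gcd(5, new_value).
This can be at most 5.
Since 5 > old gcd 1, the gcd CAN increase (e.g., set N[2] = 5).

Answer: yes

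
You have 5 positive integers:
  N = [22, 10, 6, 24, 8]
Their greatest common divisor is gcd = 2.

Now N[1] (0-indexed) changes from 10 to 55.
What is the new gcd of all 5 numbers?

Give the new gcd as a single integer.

Answer: 1

Derivation:
Numbers: [22, 10, 6, 24, 8], gcd = 2
Change: index 1, 10 -> 55
gcd of the OTHER numbers (without index 1): gcd([22, 6, 24, 8]) = 2
New gcd = gcd(g_others, new_val) = gcd(2, 55) = 1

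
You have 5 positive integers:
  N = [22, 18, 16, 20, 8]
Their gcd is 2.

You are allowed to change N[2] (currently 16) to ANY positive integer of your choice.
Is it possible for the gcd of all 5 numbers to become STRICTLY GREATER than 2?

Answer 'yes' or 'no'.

Answer: no

Derivation:
Current gcd = 2
gcd of all OTHER numbers (without N[2]=16): gcd([22, 18, 20, 8]) = 2
The new gcd after any change is gcd(2, new_value).
This can be at most 2.
Since 2 = old gcd 2, the gcd can only stay the same or decrease.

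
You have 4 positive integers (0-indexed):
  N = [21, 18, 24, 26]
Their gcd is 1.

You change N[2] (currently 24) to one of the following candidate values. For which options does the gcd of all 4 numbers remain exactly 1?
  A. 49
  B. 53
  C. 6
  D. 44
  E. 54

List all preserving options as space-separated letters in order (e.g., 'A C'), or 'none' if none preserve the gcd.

Old gcd = 1; gcd of others (without N[2]) = 1
New gcd for candidate v: gcd(1, v). Preserves old gcd iff gcd(1, v) = 1.
  Option A: v=49, gcd(1,49)=1 -> preserves
  Option B: v=53, gcd(1,53)=1 -> preserves
  Option C: v=6, gcd(1,6)=1 -> preserves
  Option D: v=44, gcd(1,44)=1 -> preserves
  Option E: v=54, gcd(1,54)=1 -> preserves

Answer: A B C D E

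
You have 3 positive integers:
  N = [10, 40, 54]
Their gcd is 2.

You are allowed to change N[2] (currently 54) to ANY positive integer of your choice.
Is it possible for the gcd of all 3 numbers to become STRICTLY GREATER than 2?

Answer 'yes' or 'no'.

Current gcd = 2
gcd of all OTHER numbers (without N[2]=54): gcd([10, 40]) = 10
The new gcd after any change is gcd(10, new_value).
This can be at most 10.
Since 10 > old gcd 2, the gcd CAN increase (e.g., set N[2] = 10).

Answer: yes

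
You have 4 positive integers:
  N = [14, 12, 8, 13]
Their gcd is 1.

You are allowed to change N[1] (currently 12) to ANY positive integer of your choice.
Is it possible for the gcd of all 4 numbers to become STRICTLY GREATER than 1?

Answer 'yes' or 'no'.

Current gcd = 1
gcd of all OTHER numbers (without N[1]=12): gcd([14, 8, 13]) = 1
The new gcd after any change is gcd(1, new_value).
This can be at most 1.
Since 1 = old gcd 1, the gcd can only stay the same or decrease.

Answer: no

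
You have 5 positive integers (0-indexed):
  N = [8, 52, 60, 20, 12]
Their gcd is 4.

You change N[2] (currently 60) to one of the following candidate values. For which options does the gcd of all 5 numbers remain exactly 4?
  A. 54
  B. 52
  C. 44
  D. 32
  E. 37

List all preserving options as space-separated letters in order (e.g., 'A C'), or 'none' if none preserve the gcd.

Old gcd = 4; gcd of others (without N[2]) = 4
New gcd for candidate v: gcd(4, v). Preserves old gcd iff gcd(4, v) = 4.
  Option A: v=54, gcd(4,54)=2 -> changes
  Option B: v=52, gcd(4,52)=4 -> preserves
  Option C: v=44, gcd(4,44)=4 -> preserves
  Option D: v=32, gcd(4,32)=4 -> preserves
  Option E: v=37, gcd(4,37)=1 -> changes

Answer: B C D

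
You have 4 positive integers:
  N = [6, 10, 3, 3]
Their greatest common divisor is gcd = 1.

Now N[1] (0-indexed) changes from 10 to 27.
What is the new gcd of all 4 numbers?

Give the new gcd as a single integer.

Numbers: [6, 10, 3, 3], gcd = 1
Change: index 1, 10 -> 27
gcd of the OTHER numbers (without index 1): gcd([6, 3, 3]) = 3
New gcd = gcd(g_others, new_val) = gcd(3, 27) = 3

Answer: 3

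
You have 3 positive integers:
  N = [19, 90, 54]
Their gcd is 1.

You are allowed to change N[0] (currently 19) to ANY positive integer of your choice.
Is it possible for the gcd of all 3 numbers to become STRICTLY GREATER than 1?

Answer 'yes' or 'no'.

Current gcd = 1
gcd of all OTHER numbers (without N[0]=19): gcd([90, 54]) = 18
The new gcd after any change is gcd(18, new_value).
This can be at most 18.
Since 18 > old gcd 1, the gcd CAN increase (e.g., set N[0] = 18).

Answer: yes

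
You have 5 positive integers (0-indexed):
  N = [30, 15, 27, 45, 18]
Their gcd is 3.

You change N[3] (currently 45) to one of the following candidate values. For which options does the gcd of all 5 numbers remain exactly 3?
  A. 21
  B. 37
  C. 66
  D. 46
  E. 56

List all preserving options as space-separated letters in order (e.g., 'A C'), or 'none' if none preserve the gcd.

Old gcd = 3; gcd of others (without N[3]) = 3
New gcd for candidate v: gcd(3, v). Preserves old gcd iff gcd(3, v) = 3.
  Option A: v=21, gcd(3,21)=3 -> preserves
  Option B: v=37, gcd(3,37)=1 -> changes
  Option C: v=66, gcd(3,66)=3 -> preserves
  Option D: v=46, gcd(3,46)=1 -> changes
  Option E: v=56, gcd(3,56)=1 -> changes

Answer: A C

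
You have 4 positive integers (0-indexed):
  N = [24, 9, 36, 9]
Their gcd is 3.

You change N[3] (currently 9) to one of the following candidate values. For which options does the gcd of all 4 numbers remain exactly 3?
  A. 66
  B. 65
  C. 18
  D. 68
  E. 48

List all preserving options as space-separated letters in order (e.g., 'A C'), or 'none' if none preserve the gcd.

Old gcd = 3; gcd of others (without N[3]) = 3
New gcd for candidate v: gcd(3, v). Preserves old gcd iff gcd(3, v) = 3.
  Option A: v=66, gcd(3,66)=3 -> preserves
  Option B: v=65, gcd(3,65)=1 -> changes
  Option C: v=18, gcd(3,18)=3 -> preserves
  Option D: v=68, gcd(3,68)=1 -> changes
  Option E: v=48, gcd(3,48)=3 -> preserves

Answer: A C E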